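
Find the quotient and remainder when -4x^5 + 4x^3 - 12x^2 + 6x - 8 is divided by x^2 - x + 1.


(-4x^5 + 4x^3 - 12x^2 + 6x - 8) / (x^2 - x + 1)
Step 1: -4x^3 * (x^2 - x + 1) = -4x^5 + 4x^4 - 4x^3; subtract.
Step 2: -4x^2 * (x^2 - x + 1) = -4x^4 + 4x^3 - 4x^2; subtract.
Step 3: 4x * (x^2 - x + 1) = 4x^3 - 4x^2 + 4x; subtract.
Step 4: -4 * (x^2 - x + 1) = -4x^2 + 4x - 4; subtract.
Quotient: -4x^3 - 4x^2 + 4x - 4, Remainder: -2x - 4


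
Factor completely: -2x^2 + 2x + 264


Roots satisfy r1 + r2 = -b/a = 1 and r1*r2 = c/a = -132.
So r1 = 12, r2 = -11.
-2x^2 + 2x + 264 = -2(x - r1)(x - r2) = -2(x - 12)(x + 11)


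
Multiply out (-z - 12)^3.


Expand (-z - 12)^3 by repeated multiplication:
  (-z - 12)^2 = z^2 + 24z + 144
= -z^3 - 36z^2 - 432z - 1728


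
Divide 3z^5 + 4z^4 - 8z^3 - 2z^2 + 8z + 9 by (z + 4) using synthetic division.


Synthetic division with c = -4. Coefficients: 3, 4, -8, -2, 8, 9
Bring down 3.
  3 * -4 = -12; -12 + 4 = -8
  -8 * -4 = 32; 32 - 8 = 24
  24 * -4 = -96; -96 - 2 = -98
  -98 * -4 = 392; 392 + 8 = 400
  400 * -4 = -1600; -1600 + 9 = -1591
Quotient: 3z^4 - 8z^3 + 24z^2 - 98z + 400, Remainder: -1591


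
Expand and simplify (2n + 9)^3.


Expand (2n + 9)^3 by repeated multiplication:
  (2n + 9)^2 = 4n^2 + 36n + 81
= 8n^3 + 108n^2 + 486n + 729


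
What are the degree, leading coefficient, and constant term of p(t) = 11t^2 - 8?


Highest power of t is 2, with coefficient 11. Constant term is -8.
Degree = 2, leading coefficient = 11, constant term = -8


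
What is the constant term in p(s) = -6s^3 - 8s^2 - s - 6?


Read off the constant term: -6


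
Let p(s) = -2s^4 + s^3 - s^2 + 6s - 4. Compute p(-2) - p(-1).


p(-2) = -60
p(-1) = -14
p(-2) - p(-1) = -60 + 14 = -46


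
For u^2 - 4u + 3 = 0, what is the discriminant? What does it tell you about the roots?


D = b^2 - 4ac = (-4)^2 - 4(1)(3) = 16 - 12 = 4
Since D > 0: two distinct rational roots


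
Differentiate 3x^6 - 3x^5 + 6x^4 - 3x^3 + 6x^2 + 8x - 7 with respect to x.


Apply the power rule term by term:
  d/dx(3x^6) = 18x^5
  d/dx(-3x^5) = -15x^4
  d/dx(6x^4) = 24x^3
  d/dx(-3x^3) = -9x^2
  d/dx(6x^2) = 12x
  d/dx(8x) = 8
  d/dx(-7) = 0
p'(x) = 18x^5 - 15x^4 + 24x^3 - 9x^2 + 12x + 8


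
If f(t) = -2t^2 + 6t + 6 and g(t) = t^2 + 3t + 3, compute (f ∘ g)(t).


Substitute g(t) into f:
f(g(t)) = -2*(t^2 + 3t + 3)^2 + 6*(t^2 + 3t + 3) + 6
(t^2 + 3t + 3)^2 = t^4 + 6t^3 + 15t^2 + 18t + 9
Expand and combine: -2t^4 - 12t^3 - 24t^2 - 18t + 6


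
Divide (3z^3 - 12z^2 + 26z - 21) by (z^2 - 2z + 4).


(3z^3 - 12z^2 + 26z - 21) / (z^2 - 2z + 4)
Step 1: 3z * (z^2 - 2z + 4) = 3z^3 - 6z^2 + 12z; subtract.
Step 2: -6 * (z^2 - 2z + 4) = -6z^2 + 12z - 24; subtract.
Quotient: 3z - 6, Remainder: 2z + 3


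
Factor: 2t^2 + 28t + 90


Roots satisfy r1 + r2 = -b/a = -14 and r1*r2 = c/a = 45.
So r1 = -9, r2 = -5.
2t^2 + 28t + 90 = 2(t - r1)(t - r2) = 2(t + 9)(t + 5)


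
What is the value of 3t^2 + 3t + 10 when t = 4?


Using direct substitution:
  3 * (4)^2 = 48
  3 * (4)^1 = 12
  constant: 10
Sum = 48 + 12 + 10 = 70


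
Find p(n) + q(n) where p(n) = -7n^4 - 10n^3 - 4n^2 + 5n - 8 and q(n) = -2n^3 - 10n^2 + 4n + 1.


Align terms by degree and add:
  -7n^4 - 10n^3 - 4n^2 + 5n - 8
  -2n^3 - 10n^2 + 4n + 1
= -7n^4 - 12n^3 - 14n^2 + 9n - 7


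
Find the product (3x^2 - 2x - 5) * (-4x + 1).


Distribute each term of the first polynomial:
  (3x^2)(-4x + 1) = -12x^3 + 3x^2
  (-2x)(-4x + 1) = 8x^2 - 2x
  (-5)(-4x + 1) = 20x - 5
Sum: -12x^3 + 11x^2 + 18x - 5


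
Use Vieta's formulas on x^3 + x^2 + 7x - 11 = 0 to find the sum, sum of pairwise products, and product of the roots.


Monic cubic x^3+bx^2+cx+d=0: sum=-b, pairwise sum=c, product=-d.
b=1, c=7, d=-11
r1+r2+r3 = -1
r1r2+r1r3+r2r3 = 7
r1r2r3 = 11


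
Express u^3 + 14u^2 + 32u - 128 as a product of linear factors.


Try integer roots (divisors of -128). u=2: p(2)=0.
Divide out (u - 2): quotient is u^2 + 16u + 64.
Factor the quadratic: (u + 8)(u + 8)
Result: (u - 2)(u + 8)(u + 8)


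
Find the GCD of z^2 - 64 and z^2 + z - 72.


Factor each:
  z^2 - 64 = (z - 8)(z + 8)
  z^2 + z - 72 = (z - 8)(z + 9)
Common monic factor: z - 8


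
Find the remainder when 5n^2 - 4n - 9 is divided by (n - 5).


By the Remainder Theorem, the remainder equals p(5):
  5*(5)^2 = 125
  -4*(5)^1 = -20
  constant: -9
Sum: 125 - 20 - 9 = 96


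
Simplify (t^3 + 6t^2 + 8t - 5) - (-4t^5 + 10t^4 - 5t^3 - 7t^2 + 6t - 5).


Distribute the minus sign:
  (t^3 + 6t^2 + 8t - 5)
- (-4t^5 + 10t^4 - 5t^3 - 7t^2 + 6t - 5)
Negate second polynomial: 4t^5 - 10t^4 + 5t^3 + 7t^2 - 6t + 5
Add: 4t^5 - 10t^4 + 6t^3 + 13t^2 + 2t


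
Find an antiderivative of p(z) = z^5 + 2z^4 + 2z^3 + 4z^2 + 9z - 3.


Reverse power rule on each term:
  ∫ z^5 dz = (1/6)z^6
  ∫ 2z^4 dz = (2/5)z^5
  ∫ 2z^3 dz = (1/2)z^4
  ∫ 4z^2 dz = (4/3)z^3
  ∫ 9z dz = (9/2)z^2
  ∫ -3 dz = -3z
F(z) = (1/6)z^6 + (2/5)z^5 + (1/2)z^4 + (4/3)z^3 + (9/2)z^2 - 3z + C


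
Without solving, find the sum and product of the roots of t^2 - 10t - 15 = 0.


For at^2+bt+c=0: sum = -b/a, product = c/a.
a=1, b=-10, c=-15
Sum = -(-10)/1 = 10
Product = (-15)/1 = -15


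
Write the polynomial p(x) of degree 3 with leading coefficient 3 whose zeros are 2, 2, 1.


p(x) = 3(x - 2)(x - 2)(x - 1)
Expand: 3x^3 - 15x^2 + 24x - 12


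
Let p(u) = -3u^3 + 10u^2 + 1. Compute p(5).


Using direct substitution:
  -3 * (5)^3 = -375
  10 * (5)^2 = 250
  0 * (5)^1 = 0
  constant: 1
Sum = -375 + 250 + 0 + 1 = -124


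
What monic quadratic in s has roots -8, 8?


p(s) = (s + 8)(s - 8)
Expand: s^2 - 64


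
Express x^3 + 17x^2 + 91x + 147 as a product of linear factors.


Try integer roots (divisors of 147). x=-3: p(-3)=0.
Divide out (x + 3): quotient is x^2 + 14x + 49.
Factor the quadratic: (x + 7)(x + 7)
Result: (x + 3)(x + 7)(x + 7)


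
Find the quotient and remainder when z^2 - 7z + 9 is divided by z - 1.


(z^2 - 7z + 9) / (z - 1)
Step 1: z * (z - 1) = z^2 - z; subtract.
Step 2: -6 * (z - 1) = -6z + 6; subtract.
Quotient: z - 6, Remainder: 3


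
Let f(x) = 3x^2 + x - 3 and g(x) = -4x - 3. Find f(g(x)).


Substitute g(x) into f:
f(g(x)) = 3*(-4x - 3)^2 + 1*(-4x - 3) + (-3)
(-4x - 3)^2 = 16x^2 + 24x + 9
Expand and combine: 48x^2 + 68x + 21


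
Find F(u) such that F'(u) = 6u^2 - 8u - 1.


Reverse power rule on each term:
  ∫ 6u^2 du = 2u^3
  ∫ -8u du = -4u^2
  ∫ -1 du = -u
F(u) = 2u^3 - 4u^2 - u + C


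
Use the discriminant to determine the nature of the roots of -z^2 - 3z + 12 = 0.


D = b^2 - 4ac = (-3)^2 - 4(-1)(12) = 9 + 48 = 57
Since D > 0: two distinct irrational roots


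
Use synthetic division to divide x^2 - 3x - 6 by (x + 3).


Synthetic division with c = -3. Coefficients: 1, -3, -6
Bring down 1.
  1 * -3 = -3; -3 - 3 = -6
  -6 * -3 = 18; 18 - 6 = 12
Quotient: x - 6, Remainder: 12


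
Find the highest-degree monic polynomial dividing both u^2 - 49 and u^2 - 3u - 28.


Factor each:
  u^2 - 49 = (u - 7)(u + 7)
  u^2 - 3u - 28 = (u - 7)(u + 4)
Common monic factor: u - 7


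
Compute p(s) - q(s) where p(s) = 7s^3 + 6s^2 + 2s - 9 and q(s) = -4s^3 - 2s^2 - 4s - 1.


Distribute the minus sign:
  (7s^3 + 6s^2 + 2s - 9)
- (-4s^3 - 2s^2 - 4s - 1)
Negate second polynomial: 4s^3 + 2s^2 + 4s + 1
Add: 11s^3 + 8s^2 + 6s - 8


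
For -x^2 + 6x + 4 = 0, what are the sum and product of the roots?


For ax^2+bx+c=0: sum = -b/a, product = c/a.
a=-1, b=6, c=4
Sum = -(6)/-1 = 6
Product = (4)/-1 = -4


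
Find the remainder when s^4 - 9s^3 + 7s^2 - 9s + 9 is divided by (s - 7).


By the Remainder Theorem, the remainder equals p(7):
  1*(7)^4 = 2401
  -9*(7)^3 = -3087
  7*(7)^2 = 343
  -9*(7)^1 = -63
  constant: 9
Sum: 2401 - 3087 + 343 - 63 + 9 = -397


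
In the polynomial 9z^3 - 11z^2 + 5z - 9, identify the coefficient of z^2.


Read off the coefficient of z^2: -11


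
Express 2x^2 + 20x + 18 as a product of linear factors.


Roots satisfy r1 + r2 = -b/a = -10 and r1*r2 = c/a = 9.
So r1 = -1, r2 = -9.
2x^2 + 20x + 18 = 2(x - r1)(x - r2) = 2(x + 1)(x + 9)


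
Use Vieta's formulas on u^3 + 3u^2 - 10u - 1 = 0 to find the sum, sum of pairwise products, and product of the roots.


Monic cubic u^3+bu^2+cu+d=0: sum=-b, pairwise sum=c, product=-d.
b=3, c=-10, d=-1
r1+r2+r3 = -3
r1r2+r1r3+r2r3 = -10
r1r2r3 = 1


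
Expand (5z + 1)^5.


Expand (5z + 1)^5 by repeated multiplication:
  (5z + 1)^2 = 25z^2 + 10z + 1
  (5z + 1)^3 = 125z^3 + 75z^2 + 15z + 1
  (5z + 1)^4 = 625z^4 + 500z^3 + 150z^2 + 20z + 1
= 3125z^5 + 3125z^4 + 1250z^3 + 250z^2 + 25z + 1


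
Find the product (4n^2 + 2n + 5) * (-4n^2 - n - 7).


Distribute each term of the first polynomial:
  (4n^2)(-4n^2 - n - 7) = -16n^4 - 4n^3 - 28n^2
  (2n)(-4n^2 - n - 7) = -8n^3 - 2n^2 - 14n
  (5)(-4n^2 - n - 7) = -20n^2 - 5n - 35
Sum: -16n^4 - 12n^3 - 50n^2 - 19n - 35


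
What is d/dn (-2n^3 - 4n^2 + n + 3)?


Apply the power rule term by term:
  d/dn(-2n^3) = -6n^2
  d/dn(-4n^2) = -8n
  d/dn(n) = 1
  d/dn(3) = 0
p'(n) = -6n^2 - 8n + 1


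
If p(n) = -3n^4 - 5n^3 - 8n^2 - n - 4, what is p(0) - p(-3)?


p(0) = -4
p(-3) = -181
p(0) - p(-3) = -4 + 181 = 177


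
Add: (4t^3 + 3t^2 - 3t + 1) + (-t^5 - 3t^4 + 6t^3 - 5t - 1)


Align terms by degree and add:
  4t^3 + 3t^2 - 3t + 1
  -t^5 - 3t^4 + 6t^3 - 5t - 1
= -t^5 - 3t^4 + 10t^3 + 3t^2 - 8t


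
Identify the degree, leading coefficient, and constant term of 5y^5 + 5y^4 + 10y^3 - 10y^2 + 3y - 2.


Highest power of y is 5, with coefficient 5. Constant term is -2.
Degree = 5, leading coefficient = 5, constant term = -2


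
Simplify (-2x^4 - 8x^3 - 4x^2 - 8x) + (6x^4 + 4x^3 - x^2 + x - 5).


Align terms by degree and add:
  -2x^4 - 8x^3 - 4x^2 - 8x
+ 6x^4 + 4x^3 - x^2 + x - 5
= 4x^4 - 4x^3 - 5x^2 - 7x - 5


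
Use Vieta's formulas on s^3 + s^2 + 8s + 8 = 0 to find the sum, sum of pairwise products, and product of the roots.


Monic cubic s^3+bs^2+cs+d=0: sum=-b, pairwise sum=c, product=-d.
b=1, c=8, d=8
r1+r2+r3 = -1
r1r2+r1r3+r2r3 = 8
r1r2r3 = -8


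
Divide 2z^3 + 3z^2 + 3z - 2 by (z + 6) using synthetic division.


Synthetic division with c = -6. Coefficients: 2, 3, 3, -2
Bring down 2.
  2 * -6 = -12; -12 + 3 = -9
  -9 * -6 = 54; 54 + 3 = 57
  57 * -6 = -342; -342 - 2 = -344
Quotient: 2z^2 - 9z + 57, Remainder: -344


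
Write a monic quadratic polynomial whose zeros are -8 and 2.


p(x) = (x + 8)(x - 2)
Expand: x^2 + 6x - 16


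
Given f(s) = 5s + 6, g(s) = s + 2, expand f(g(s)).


Substitute g(s) into f:
f(g(s)) = 5*(s + 2) + 6
Expand and combine: 5s + 16


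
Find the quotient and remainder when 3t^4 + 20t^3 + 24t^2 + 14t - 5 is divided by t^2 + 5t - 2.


(3t^4 + 20t^3 + 24t^2 + 14t - 5) / (t^2 + 5t - 2)
Step 1: 3t^2 * (t^2 + 5t - 2) = 3t^4 + 15t^3 - 6t^2; subtract.
Step 2: 5t * (t^2 + 5t - 2) = 5t^3 + 25t^2 - 10t; subtract.
Step 3: 5 * (t^2 + 5t - 2) = 5t^2 + 25t - 10; subtract.
Quotient: 3t^2 + 5t + 5, Remainder: -t + 5


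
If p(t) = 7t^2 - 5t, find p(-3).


Using direct substitution:
  7 * (-3)^2 = 63
  -5 * (-3)^1 = 15
  constant: 0
Sum = 63 + 15 + 0 = 78


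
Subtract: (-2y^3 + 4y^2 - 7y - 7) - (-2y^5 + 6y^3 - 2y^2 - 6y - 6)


Distribute the minus sign:
  (-2y^3 + 4y^2 - 7y - 7)
- (-2y^5 + 6y^3 - 2y^2 - 6y - 6)
Negate second polynomial: 2y^5 - 6y^3 + 2y^2 + 6y + 6
Add: 2y^5 - 8y^3 + 6y^2 - y - 1


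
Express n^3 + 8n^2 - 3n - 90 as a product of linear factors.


Try integer roots (divisors of -90). n=3: p(3)=0.
Divide out (n - 3): quotient is n^2 + 11n + 30.
Factor the quadratic: (n + 5)(n + 6)
Result: (n - 3)(n + 5)(n + 6)


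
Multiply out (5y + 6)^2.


Expand (5y + 6)^2 by repeated multiplication:
= 25y^2 + 60y + 36


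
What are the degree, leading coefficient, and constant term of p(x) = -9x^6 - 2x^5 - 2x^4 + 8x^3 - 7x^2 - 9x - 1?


Highest power of x is 6, with coefficient -9. Constant term is -1.
Degree = 6, leading coefficient = -9, constant term = -1


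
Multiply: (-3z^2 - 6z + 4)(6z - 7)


Distribute each term of the first polynomial:
  (-3z^2)(6z - 7) = -18z^3 + 21z^2
  (-6z)(6z - 7) = -36z^2 + 42z
  (4)(6z - 7) = 24z - 28
Sum: -18z^3 - 15z^2 + 66z - 28


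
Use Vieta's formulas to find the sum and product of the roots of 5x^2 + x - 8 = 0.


For ax^2+bx+c=0: sum = -b/a, product = c/a.
a=5, b=1, c=-8
Sum = -(1)/5 = -1/5
Product = (-8)/5 = -8/5


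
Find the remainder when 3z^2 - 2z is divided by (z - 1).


By the Remainder Theorem, the remainder equals p(1):
  3*(1)^2 = 3
  -2*(1)^1 = -2
  constant: 0
Sum: 3 - 2 + 0 = 1


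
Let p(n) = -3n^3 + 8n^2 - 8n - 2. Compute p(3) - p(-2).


p(3) = -35
p(-2) = 70
p(3) - p(-2) = -35 - 70 = -105


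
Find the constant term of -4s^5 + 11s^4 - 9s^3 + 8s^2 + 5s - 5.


Read off the constant term: -5


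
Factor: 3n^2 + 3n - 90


Roots satisfy r1 + r2 = -b/a = -1 and r1*r2 = c/a = -30.
So r1 = 5, r2 = -6.
3n^2 + 3n - 90 = 3(n - r1)(n - r2) = 3(n - 5)(n + 6)


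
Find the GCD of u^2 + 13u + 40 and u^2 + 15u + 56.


Factor each:
  u^2 + 13u + 40 = (u + 8)(u + 5)
  u^2 + 15u + 56 = (u + 8)(u + 7)
Common monic factor: u + 8


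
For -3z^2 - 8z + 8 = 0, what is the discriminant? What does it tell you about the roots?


D = b^2 - 4ac = (-8)^2 - 4(-3)(8) = 64 + 96 = 160
Since D > 0: two distinct irrational roots


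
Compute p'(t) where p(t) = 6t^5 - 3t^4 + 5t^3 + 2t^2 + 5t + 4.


Apply the power rule term by term:
  d/dt(6t^5) = 30t^4
  d/dt(-3t^4) = -12t^3
  d/dt(5t^3) = 15t^2
  d/dt(2t^2) = 4t
  d/dt(5t) = 5
  d/dt(4) = 0
p'(t) = 30t^4 - 12t^3 + 15t^2 + 4t + 5


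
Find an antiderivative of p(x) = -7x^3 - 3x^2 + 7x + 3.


Reverse power rule on each term:
  ∫ -7x^3 dx = -(7/4)x^4
  ∫ -3x^2 dx = -x^3
  ∫ 7x dx = (7/2)x^2
  ∫ 3 dx = 3x
F(x) = -(7/4)x^4 - x^3 + (7/2)x^2 + 3x + C


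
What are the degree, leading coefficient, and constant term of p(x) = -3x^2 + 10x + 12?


Highest power of x is 2, with coefficient -3. Constant term is 12.
Degree = 2, leading coefficient = -3, constant term = 12


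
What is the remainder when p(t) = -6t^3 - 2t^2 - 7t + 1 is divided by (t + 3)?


By the Remainder Theorem, the remainder equals p(-3):
  -6*(-3)^3 = 162
  -2*(-3)^2 = -18
  -7*(-3)^1 = 21
  constant: 1
Sum: 162 - 18 + 21 + 1 = 166


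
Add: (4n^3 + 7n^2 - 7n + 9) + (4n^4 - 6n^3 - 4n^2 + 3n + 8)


Align terms by degree and add:
  4n^3 + 7n^2 - 7n + 9
+ 4n^4 - 6n^3 - 4n^2 + 3n + 8
= 4n^4 - 2n^3 + 3n^2 - 4n + 17


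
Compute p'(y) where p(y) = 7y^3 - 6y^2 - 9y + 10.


Apply the power rule term by term:
  d/dy(7y^3) = 21y^2
  d/dy(-6y^2) = -12y
  d/dy(-9y) = -9
  d/dy(10) = 0
p'(y) = 21y^2 - 12y - 9


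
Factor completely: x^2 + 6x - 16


Roots satisfy r1 + r2 = -b/a = -6 and r1*r2 = c/a = -16.
So r1 = 2, r2 = -8.
x^2 + 6x - 16 = (x - r1)(x - r2) = (x - 2)(x + 8)


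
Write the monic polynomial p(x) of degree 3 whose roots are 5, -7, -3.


p(x) = (x - 5)(x + 7)(x + 3)
Expand: x^3 + 5x^2 - 29x - 105


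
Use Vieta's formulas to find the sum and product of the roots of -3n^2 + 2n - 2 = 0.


For an^2+bn+c=0: sum = -b/a, product = c/a.
a=-3, b=2, c=-2
Sum = -(2)/-3 = 2/3
Product = (-2)/-3 = 2/3


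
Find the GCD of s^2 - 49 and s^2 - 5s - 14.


Factor each:
  s^2 - 49 = (s - 7)(s + 7)
  s^2 - 5s - 14 = (s - 7)(s + 2)
Common monic factor: s - 7


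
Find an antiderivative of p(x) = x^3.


Reverse power rule on each term:
  ∫ x^3 dx = (1/4)x^4
F(x) = (1/4)x^4 + C


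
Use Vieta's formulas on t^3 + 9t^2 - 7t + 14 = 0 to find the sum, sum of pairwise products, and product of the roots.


Monic cubic t^3+bt^2+ct+d=0: sum=-b, pairwise sum=c, product=-d.
b=9, c=-7, d=14
r1+r2+r3 = -9
r1r2+r1r3+r2r3 = -7
r1r2r3 = -14


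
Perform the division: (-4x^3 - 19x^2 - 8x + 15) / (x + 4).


(-4x^3 - 19x^2 - 8x + 15) / (x + 4)
Step 1: -4x^2 * (x + 4) = -4x^3 - 16x^2; subtract.
Step 2: -3x * (x + 4) = -3x^2 - 12x; subtract.
Step 3: 4 * (x + 4) = 4x + 16; subtract.
Quotient: -4x^2 - 3x + 4, Remainder: -1


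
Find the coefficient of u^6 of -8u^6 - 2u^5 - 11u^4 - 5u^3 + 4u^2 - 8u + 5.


Read off the coefficient of u^6: -8


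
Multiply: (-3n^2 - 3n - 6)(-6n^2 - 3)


Distribute each term of the first polynomial:
  (-3n^2)(-6n^2 - 3) = 18n^4 + 9n^2
  (-3n)(-6n^2 - 3) = 18n^3 + 9n
  (-6)(-6n^2 - 3) = 36n^2 + 18
Sum: 18n^4 + 18n^3 + 45n^2 + 9n + 18


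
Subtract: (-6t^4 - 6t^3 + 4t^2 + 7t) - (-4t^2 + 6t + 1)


Distribute the minus sign:
  (-6t^4 - 6t^3 + 4t^2 + 7t)
- (-4t^2 + 6t + 1)
Negate second polynomial: 4t^2 - 6t - 1
Add: -6t^4 - 6t^3 + 8t^2 + t - 1


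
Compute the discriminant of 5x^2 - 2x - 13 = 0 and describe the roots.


D = b^2 - 4ac = (-2)^2 - 4(5)(-13) = 4 + 260 = 264
Since D > 0: two distinct irrational roots


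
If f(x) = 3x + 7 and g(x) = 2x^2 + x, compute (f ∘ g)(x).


Substitute g(x) into f:
f(g(x)) = 3*(2x^2 + x) + 7
Expand and combine: 6x^2 + 3x + 7


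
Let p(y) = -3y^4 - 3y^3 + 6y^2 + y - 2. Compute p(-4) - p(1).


p(-4) = -486
p(1) = -1
p(-4) - p(1) = -486 + 1 = -485


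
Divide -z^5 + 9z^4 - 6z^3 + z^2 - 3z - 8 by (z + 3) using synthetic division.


Synthetic division with c = -3. Coefficients: -1, 9, -6, 1, -3, -8
Bring down -1.
  -1 * -3 = 3; 3 + 9 = 12
  12 * -3 = -36; -36 - 6 = -42
  -42 * -3 = 126; 126 + 1 = 127
  127 * -3 = -381; -381 - 3 = -384
  -384 * -3 = 1152; 1152 - 8 = 1144
Quotient: -z^4 + 12z^3 - 42z^2 + 127z - 384, Remainder: 1144


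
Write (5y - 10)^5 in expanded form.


Expand (5y - 10)^5 by repeated multiplication:
  (5y - 10)^2 = 25y^2 - 100y + 100
  (5y - 10)^3 = 125y^3 - 750y^2 + 1500y - 1000
  (5y - 10)^4 = 625y^4 - 5000y^3 + 15000y^2 - 20000y + 10000
= 3125y^5 - 31250y^4 + 125000y^3 - 250000y^2 + 250000y - 100000


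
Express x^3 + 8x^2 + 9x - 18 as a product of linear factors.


Try integer roots (divisors of -18). x=1: p(1)=0.
Divide out (x - 1): quotient is x^2 + 9x + 18.
Factor the quadratic: (x + 6)(x + 3)
Result: (x - 1)(x + 6)(x + 3)


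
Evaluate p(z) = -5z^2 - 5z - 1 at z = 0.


Using direct substitution:
  -5 * (0)^2 = 0
  -5 * (0)^1 = 0
  constant: -1
Sum = 0 + 0 - 1 = -1


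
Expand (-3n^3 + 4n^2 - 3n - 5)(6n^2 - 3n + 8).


Distribute each term of the first polynomial:
  (-3n^3)(6n^2 - 3n + 8) = -18n^5 + 9n^4 - 24n^3
  (4n^2)(6n^2 - 3n + 8) = 24n^4 - 12n^3 + 32n^2
  (-3n)(6n^2 - 3n + 8) = -18n^3 + 9n^2 - 24n
  (-5)(6n^2 - 3n + 8) = -30n^2 + 15n - 40
Sum: -18n^5 + 33n^4 - 54n^3 + 11n^2 - 9n - 40


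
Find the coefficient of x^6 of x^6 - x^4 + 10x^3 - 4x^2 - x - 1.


Read off the coefficient of x^6: 1


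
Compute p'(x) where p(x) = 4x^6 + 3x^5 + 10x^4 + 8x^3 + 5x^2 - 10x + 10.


Apply the power rule term by term:
  d/dx(4x^6) = 24x^5
  d/dx(3x^5) = 15x^4
  d/dx(10x^4) = 40x^3
  d/dx(8x^3) = 24x^2
  d/dx(5x^2) = 10x
  d/dx(-10x) = -10
  d/dx(10) = 0
p'(x) = 24x^5 + 15x^4 + 40x^3 + 24x^2 + 10x - 10


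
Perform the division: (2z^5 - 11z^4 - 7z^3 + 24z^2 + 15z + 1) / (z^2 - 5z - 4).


(2z^5 - 11z^4 - 7z^3 + 24z^2 + 15z + 1) / (z^2 - 5z - 4)
Step 1: 2z^3 * (z^2 - 5z - 4) = 2z^5 - 10z^4 - 8z^3; subtract.
Step 2: -z^2 * (z^2 - 5z - 4) = -z^4 + 5z^3 + 4z^2; subtract.
Step 3: -4z * (z^2 - 5z - 4) = -4z^3 + 20z^2 + 16z; subtract.
Step 4: 0 * (z^2 - 5z - 4) = 0; subtract.
Quotient: 2z^3 - z^2 - 4z, Remainder: -z + 1


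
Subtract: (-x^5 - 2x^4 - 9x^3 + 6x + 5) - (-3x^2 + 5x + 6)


Distribute the minus sign:
  (-x^5 - 2x^4 - 9x^3 + 6x + 5)
- (-3x^2 + 5x + 6)
Negate second polynomial: 3x^2 - 5x - 6
Add: -x^5 - 2x^4 - 9x^3 + 3x^2 + x - 1


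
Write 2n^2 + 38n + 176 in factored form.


Roots satisfy r1 + r2 = -b/a = -19 and r1*r2 = c/a = 88.
So r1 = -8, r2 = -11.
2n^2 + 38n + 176 = 2(n - r1)(n - r2) = 2(n + 8)(n + 11)


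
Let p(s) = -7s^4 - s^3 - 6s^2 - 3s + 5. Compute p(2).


Using direct substitution:
  -7 * (2)^4 = -112
  -1 * (2)^3 = -8
  -6 * (2)^2 = -24
  -3 * (2)^1 = -6
  constant: 5
Sum = -112 - 8 - 24 - 6 + 5 = -145


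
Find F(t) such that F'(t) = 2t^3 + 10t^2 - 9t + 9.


Reverse power rule on each term:
  ∫ 2t^3 dt = (1/2)t^4
  ∫ 10t^2 dt = (10/3)t^3
  ∫ -9t dt = -(9/2)t^2
  ∫ 9 dt = 9t
F(t) = (1/2)t^4 + (10/3)t^3 - (9/2)t^2 + 9t + C


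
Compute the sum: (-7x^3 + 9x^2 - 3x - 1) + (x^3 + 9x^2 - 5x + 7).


Align terms by degree and add:
  -7x^3 + 9x^2 - 3x - 1
+ x^3 + 9x^2 - 5x + 7
= -6x^3 + 18x^2 - 8x + 6


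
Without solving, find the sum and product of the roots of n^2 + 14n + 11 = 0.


For an^2+bn+c=0: sum = -b/a, product = c/a.
a=1, b=14, c=11
Sum = -(14)/1 = -14
Product = (11)/1 = 11


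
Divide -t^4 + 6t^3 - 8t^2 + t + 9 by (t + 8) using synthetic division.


Synthetic division with c = -8. Coefficients: -1, 6, -8, 1, 9
Bring down -1.
  -1 * -8 = 8; 8 + 6 = 14
  14 * -8 = -112; -112 - 8 = -120
  -120 * -8 = 960; 960 + 1 = 961
  961 * -8 = -7688; -7688 + 9 = -7679
Quotient: -t^3 + 14t^2 - 120t + 961, Remainder: -7679


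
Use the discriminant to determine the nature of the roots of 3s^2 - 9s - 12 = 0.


D = b^2 - 4ac = (-9)^2 - 4(3)(-12) = 81 + 144 = 225
Since D > 0: two distinct rational roots


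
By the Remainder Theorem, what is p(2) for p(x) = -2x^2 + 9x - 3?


By the Remainder Theorem, the remainder equals p(2):
  -2*(2)^2 = -8
  9*(2)^1 = 18
  constant: -3
Sum: -8 + 18 - 3 = 7


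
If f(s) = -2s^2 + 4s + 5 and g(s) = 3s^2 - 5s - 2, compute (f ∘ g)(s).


Substitute g(s) into f:
f(g(s)) = -2*(3s^2 - 5s - 2)^2 + 4*(3s^2 - 5s - 2) + 5
(3s^2 - 5s - 2)^2 = 9s^4 - 30s^3 + 13s^2 + 20s + 4
Expand and combine: -18s^4 + 60s^3 - 14s^2 - 60s - 11


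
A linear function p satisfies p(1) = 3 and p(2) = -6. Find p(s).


p(s) = ms + b. Using p(1)=3, p(2)=-6:
m = (3 + 6)/(1 - 2) = 9/-1 = -9
b = 3 - m*(1) = 3 + 9 = 12
p(s) = -9s + 12


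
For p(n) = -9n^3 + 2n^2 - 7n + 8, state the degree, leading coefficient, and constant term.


Highest power of n is 3, with coefficient -9. Constant term is 8.
Degree = 3, leading coefficient = -9, constant term = 8


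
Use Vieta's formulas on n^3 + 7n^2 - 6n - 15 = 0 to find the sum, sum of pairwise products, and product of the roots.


Monic cubic n^3+bn^2+cn+d=0: sum=-b, pairwise sum=c, product=-d.
b=7, c=-6, d=-15
r1+r2+r3 = -7
r1r2+r1r3+r2r3 = -6
r1r2r3 = 15


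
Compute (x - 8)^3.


Expand (x - 8)^3 by repeated multiplication:
  (x - 8)^2 = x^2 - 16x + 64
= x^3 - 24x^2 + 192x - 512


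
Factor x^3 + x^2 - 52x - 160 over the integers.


Try integer roots (divisors of -160). x=8: p(8)=0.
Divide out (x - 8): quotient is x^2 + 9x + 20.
Factor the quadratic: (x + 4)(x + 5)
Result: (x - 8)(x + 4)(x + 5)


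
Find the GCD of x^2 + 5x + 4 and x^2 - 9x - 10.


Factor each:
  x^2 + 5x + 4 = (x + 1)(x + 4)
  x^2 - 9x - 10 = (x + 1)(x - 10)
Common monic factor: x + 1


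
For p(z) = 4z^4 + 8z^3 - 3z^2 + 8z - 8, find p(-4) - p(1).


p(-4) = 424
p(1) = 9
p(-4) - p(1) = 424 - 9 = 415


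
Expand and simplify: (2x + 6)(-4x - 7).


Distribute each term of the first polynomial:
  (2x)(-4x - 7) = -8x^2 - 14x
  (6)(-4x - 7) = -24x - 42
Sum: -8x^2 - 38x - 42


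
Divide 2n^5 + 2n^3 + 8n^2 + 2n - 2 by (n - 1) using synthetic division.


Synthetic division with c = 1. Coefficients: 2, 0, 2, 8, 2, -2
Bring down 2.
  2 * 1 = 2; 2 + 0 = 2
  2 * 1 = 2; 2 + 2 = 4
  4 * 1 = 4; 4 + 8 = 12
  12 * 1 = 12; 12 + 2 = 14
  14 * 1 = 14; 14 - 2 = 12
Quotient: 2n^4 + 2n^3 + 4n^2 + 12n + 14, Remainder: 12


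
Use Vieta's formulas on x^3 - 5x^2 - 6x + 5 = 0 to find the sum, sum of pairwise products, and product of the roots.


Monic cubic x^3+bx^2+cx+d=0: sum=-b, pairwise sum=c, product=-d.
b=-5, c=-6, d=5
r1+r2+r3 = 5
r1r2+r1r3+r2r3 = -6
r1r2r3 = -5


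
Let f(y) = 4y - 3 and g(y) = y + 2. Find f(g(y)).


Substitute g(y) into f:
f(g(y)) = 4*(y + 2) + (-3)
Expand and combine: 4y + 5


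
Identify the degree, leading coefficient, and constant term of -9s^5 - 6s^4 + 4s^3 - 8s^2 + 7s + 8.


Highest power of s is 5, with coefficient -9. Constant term is 8.
Degree = 5, leading coefficient = -9, constant term = 8


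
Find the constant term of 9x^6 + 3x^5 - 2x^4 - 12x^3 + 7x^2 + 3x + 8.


Read off the constant term: 8


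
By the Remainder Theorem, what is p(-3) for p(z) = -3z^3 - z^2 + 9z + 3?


By the Remainder Theorem, the remainder equals p(-3):
  -3*(-3)^3 = 81
  -1*(-3)^2 = -9
  9*(-3)^1 = -27
  constant: 3
Sum: 81 - 9 - 27 + 3 = 48


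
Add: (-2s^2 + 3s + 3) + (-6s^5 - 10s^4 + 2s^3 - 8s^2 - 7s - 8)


Align terms by degree and add:
  -2s^2 + 3s + 3
  -6s^5 - 10s^4 + 2s^3 - 8s^2 - 7s - 8
= -6s^5 - 10s^4 + 2s^3 - 10s^2 - 4s - 5


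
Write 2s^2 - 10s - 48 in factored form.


Roots satisfy r1 + r2 = -b/a = 5 and r1*r2 = c/a = -24.
So r1 = 8, r2 = -3.
2s^2 - 10s - 48 = 2(s - r1)(s - r2) = 2(s - 8)(s + 3)


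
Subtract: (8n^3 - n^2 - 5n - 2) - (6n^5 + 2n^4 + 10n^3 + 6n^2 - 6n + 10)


Distribute the minus sign:
  (8n^3 - n^2 - 5n - 2)
- (6n^5 + 2n^4 + 10n^3 + 6n^2 - 6n + 10)
Negate second polynomial: -6n^5 - 2n^4 - 10n^3 - 6n^2 + 6n - 10
Add: -6n^5 - 2n^4 - 2n^3 - 7n^2 + n - 12


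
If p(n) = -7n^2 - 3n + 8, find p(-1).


Using direct substitution:
  -7 * (-1)^2 = -7
  -3 * (-1)^1 = 3
  constant: 8
Sum = -7 + 3 + 8 = 4


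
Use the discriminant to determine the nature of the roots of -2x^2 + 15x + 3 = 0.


D = b^2 - 4ac = (15)^2 - 4(-2)(3) = 225 + 24 = 249
Since D > 0: two distinct irrational roots


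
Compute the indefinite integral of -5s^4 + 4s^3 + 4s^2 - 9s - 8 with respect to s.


Reverse power rule on each term:
  ∫ -5s^4 ds = -s^5
  ∫ 4s^3 ds = s^4
  ∫ 4s^2 ds = (4/3)s^3
  ∫ -9s ds = -(9/2)s^2
  ∫ -8 ds = -8s
F(s) = -s^5 + s^4 + (4/3)s^3 - (9/2)s^2 - 8s + C


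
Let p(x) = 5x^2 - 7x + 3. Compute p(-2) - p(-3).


p(-2) = 37
p(-3) = 69
p(-2) - p(-3) = 37 - 69 = -32


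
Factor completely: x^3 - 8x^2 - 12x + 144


Try integer roots (divisors of 144). x=6: p(6)=0.
Divide out (x - 6): quotient is x^2 - 2x - 24.
Factor the quadratic: (x - 6)(x + 4)
Result: (x - 6)(x - 6)(x + 4)


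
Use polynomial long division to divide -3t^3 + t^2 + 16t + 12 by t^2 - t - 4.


(-3t^3 + t^2 + 16t + 12) / (t^2 - t - 4)
Step 1: -3t * (t^2 - t - 4) = -3t^3 + 3t^2 + 12t; subtract.
Step 2: -2 * (t^2 - t - 4) = -2t^2 + 2t + 8; subtract.
Quotient: -3t - 2, Remainder: 2t + 4


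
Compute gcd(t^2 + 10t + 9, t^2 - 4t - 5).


Factor each:
  t^2 + 10t + 9 = (t + 1)(t + 9)
  t^2 - 4t - 5 = (t + 1)(t - 5)
Common monic factor: t + 1


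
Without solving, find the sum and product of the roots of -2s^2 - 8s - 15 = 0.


For as^2+bs+c=0: sum = -b/a, product = c/a.
a=-2, b=-8, c=-15
Sum = -(-8)/-2 = -4
Product = (-15)/-2 = 15/2


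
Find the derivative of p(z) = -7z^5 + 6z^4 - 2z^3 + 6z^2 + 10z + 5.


Apply the power rule term by term:
  d/dz(-7z^5) = -35z^4
  d/dz(6z^4) = 24z^3
  d/dz(-2z^3) = -6z^2
  d/dz(6z^2) = 12z
  d/dz(10z) = 10
  d/dz(5) = 0
p'(z) = -35z^4 + 24z^3 - 6z^2 + 12z + 10


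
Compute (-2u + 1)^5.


Expand (-2u + 1)^5 by repeated multiplication:
  (-2u + 1)^2 = 4u^2 - 4u + 1
  (-2u + 1)^3 = -8u^3 + 12u^2 - 6u + 1
  (-2u + 1)^4 = 16u^4 - 32u^3 + 24u^2 - 8u + 1
= -32u^5 + 80u^4 - 80u^3 + 40u^2 - 10u + 1


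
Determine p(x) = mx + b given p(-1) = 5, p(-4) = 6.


p(x) = mx + b. Using p(-1)=5, p(-4)=6:
m = (5 - 6)/(-1 + 4) = -1/3 = -1/3
b = 5 - m*(-1) = 5 - 1/3 = 14/3
p(x) = -(1/3)x + (14/3)


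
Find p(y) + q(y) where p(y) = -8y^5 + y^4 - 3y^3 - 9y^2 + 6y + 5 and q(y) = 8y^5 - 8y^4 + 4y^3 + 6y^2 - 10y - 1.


Align terms by degree and add:
  -8y^5 + y^4 - 3y^3 - 9y^2 + 6y + 5
+ 8y^5 - 8y^4 + 4y^3 + 6y^2 - 10y - 1
= -7y^4 + y^3 - 3y^2 - 4y + 4


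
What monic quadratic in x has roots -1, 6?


p(x) = (x + 1)(x - 6)
Expand: x^2 - 5x - 6


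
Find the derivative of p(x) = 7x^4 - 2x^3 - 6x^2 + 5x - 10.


Apply the power rule term by term:
  d/dx(7x^4) = 28x^3
  d/dx(-2x^3) = -6x^2
  d/dx(-6x^2) = -12x
  d/dx(5x) = 5
  d/dx(-10) = 0
p'(x) = 28x^3 - 6x^2 - 12x + 5


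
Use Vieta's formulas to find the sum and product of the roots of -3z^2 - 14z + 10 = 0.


For az^2+bz+c=0: sum = -b/a, product = c/a.
a=-3, b=-14, c=10
Sum = -(-14)/-3 = -14/3
Product = (10)/-3 = -10/3


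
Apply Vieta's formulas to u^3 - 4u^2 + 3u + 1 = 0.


Monic cubic u^3+bu^2+cu+d=0: sum=-b, pairwise sum=c, product=-d.
b=-4, c=3, d=1
r1+r2+r3 = 4
r1r2+r1r3+r2r3 = 3
r1r2r3 = -1


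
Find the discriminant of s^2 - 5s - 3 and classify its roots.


D = b^2 - 4ac = (-5)^2 - 4(1)(-3) = 25 + 12 = 37
Since D > 0: two distinct irrational roots


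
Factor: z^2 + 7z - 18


Roots satisfy r1 + r2 = -b/a = -7 and r1*r2 = c/a = -18.
So r1 = 2, r2 = -9.
z^2 + 7z - 18 = (z - r1)(z - r2) = (z - 2)(z + 9)


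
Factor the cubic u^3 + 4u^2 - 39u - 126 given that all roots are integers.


Try integer roots (divisors of -126). u=-7: p(-7)=0.
Divide out (u + 7): quotient is u^2 - 3u - 18.
Factor the quadratic: (u - 6)(u + 3)
Result: (u + 7)(u - 6)(u + 3)


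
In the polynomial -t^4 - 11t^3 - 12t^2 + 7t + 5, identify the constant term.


Read off the constant term: 5


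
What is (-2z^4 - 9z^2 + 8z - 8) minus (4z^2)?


Distribute the minus sign:
  (-2z^4 - 9z^2 + 8z - 8)
- (4z^2)
Negate second polynomial: -4z^2
Add: -2z^4 - 13z^2 + 8z - 8


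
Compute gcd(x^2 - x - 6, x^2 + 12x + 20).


Factor each:
  x^2 - x - 6 = (x + 2)(x - 3)
  x^2 + 12x + 20 = (x + 2)(x + 10)
Common monic factor: x + 2


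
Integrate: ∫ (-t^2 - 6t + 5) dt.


Reverse power rule on each term:
  ∫ -t^2 dt = -(1/3)t^3
  ∫ -6t dt = -3t^2
  ∫ 5 dt = 5t
F(t) = -(1/3)t^3 - 3t^2 + 5t + C


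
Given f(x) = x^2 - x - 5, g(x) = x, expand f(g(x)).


Substitute g(x) into f:
f(g(x)) = 1*(x)^2 + (-1)*(x) + (-5)
(x)^2 = x^2
Expand and combine: x^2 - x - 5


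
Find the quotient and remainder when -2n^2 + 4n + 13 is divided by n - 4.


(-2n^2 + 4n + 13) / (n - 4)
Step 1: -2n * (n - 4) = -2n^2 + 8n; subtract.
Step 2: -4 * (n - 4) = -4n + 16; subtract.
Quotient: -2n - 4, Remainder: -3


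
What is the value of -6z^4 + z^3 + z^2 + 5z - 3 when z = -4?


Using direct substitution:
  -6 * (-4)^4 = -1536
  1 * (-4)^3 = -64
  1 * (-4)^2 = 16
  5 * (-4)^1 = -20
  constant: -3
Sum = -1536 - 64 + 16 - 20 - 3 = -1607


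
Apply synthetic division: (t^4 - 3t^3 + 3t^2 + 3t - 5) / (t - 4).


Synthetic division with c = 4. Coefficients: 1, -3, 3, 3, -5
Bring down 1.
  1 * 4 = 4; 4 - 3 = 1
  1 * 4 = 4; 4 + 3 = 7
  7 * 4 = 28; 28 + 3 = 31
  31 * 4 = 124; 124 - 5 = 119
Quotient: t^3 + t^2 + 7t + 31, Remainder: 119


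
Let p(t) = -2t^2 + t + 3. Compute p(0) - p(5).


p(0) = 3
p(5) = -42
p(0) - p(5) = 3 + 42 = 45


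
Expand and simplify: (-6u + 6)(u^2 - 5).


Distribute each term of the first polynomial:
  (-6u)(u^2 - 5) = -6u^3 + 30u
  (6)(u^2 - 5) = 6u^2 - 30
Sum: -6u^3 + 6u^2 + 30u - 30


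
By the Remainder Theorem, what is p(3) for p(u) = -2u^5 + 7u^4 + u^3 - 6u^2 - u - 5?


By the Remainder Theorem, the remainder equals p(3):
  -2*(3)^5 = -486
  7*(3)^4 = 567
  1*(3)^3 = 27
  -6*(3)^2 = -54
  -1*(3)^1 = -3
  constant: -5
Sum: -486 + 567 + 27 - 54 - 3 - 5 = 46


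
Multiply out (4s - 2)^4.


Expand (4s - 2)^4 by repeated multiplication:
  (4s - 2)^2 = 16s^2 - 16s + 4
  (4s - 2)^3 = 64s^3 - 96s^2 + 48s - 8
= 256s^4 - 512s^3 + 384s^2 - 128s + 16


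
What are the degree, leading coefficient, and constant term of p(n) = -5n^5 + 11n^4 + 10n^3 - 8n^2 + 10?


Highest power of n is 5, with coefficient -5. Constant term is 10.
Degree = 5, leading coefficient = -5, constant term = 10


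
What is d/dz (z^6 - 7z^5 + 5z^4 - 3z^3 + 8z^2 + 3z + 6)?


Apply the power rule term by term:
  d/dz(z^6) = 6z^5
  d/dz(-7z^5) = -35z^4
  d/dz(5z^4) = 20z^3
  d/dz(-3z^3) = -9z^2
  d/dz(8z^2) = 16z
  d/dz(3z) = 3
  d/dz(6) = 0
p'(z) = 6z^5 - 35z^4 + 20z^3 - 9z^2 + 16z + 3


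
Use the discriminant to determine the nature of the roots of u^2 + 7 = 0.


D = b^2 - 4ac = (0)^2 - 4(1)(7) = 0 - 28 = -28
Since D < 0: two complex conjugate roots (no real roots)


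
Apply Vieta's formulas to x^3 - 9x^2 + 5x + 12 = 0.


Monic cubic x^3+bx^2+cx+d=0: sum=-b, pairwise sum=c, product=-d.
b=-9, c=5, d=12
r1+r2+r3 = 9
r1r2+r1r3+r2r3 = 5
r1r2r3 = -12


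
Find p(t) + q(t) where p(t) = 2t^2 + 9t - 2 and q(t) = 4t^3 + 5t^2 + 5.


Align terms by degree and add:
  2t^2 + 9t - 2
+ 4t^3 + 5t^2 + 5
= 4t^3 + 7t^2 + 9t + 3


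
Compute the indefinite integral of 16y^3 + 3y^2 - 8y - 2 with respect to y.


Reverse power rule on each term:
  ∫ 16y^3 dy = 4y^4
  ∫ 3y^2 dy = y^3
  ∫ -8y dy = -4y^2
  ∫ -2 dy = -2y
F(y) = 4y^4 + y^3 - 4y^2 - 2y + C


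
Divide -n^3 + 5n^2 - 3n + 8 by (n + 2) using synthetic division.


Synthetic division with c = -2. Coefficients: -1, 5, -3, 8
Bring down -1.
  -1 * -2 = 2; 2 + 5 = 7
  7 * -2 = -14; -14 - 3 = -17
  -17 * -2 = 34; 34 + 8 = 42
Quotient: -n^2 + 7n - 17, Remainder: 42


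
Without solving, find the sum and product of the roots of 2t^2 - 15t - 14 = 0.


For at^2+bt+c=0: sum = -b/a, product = c/a.
a=2, b=-15, c=-14
Sum = -(-15)/2 = 15/2
Product = (-14)/2 = -7


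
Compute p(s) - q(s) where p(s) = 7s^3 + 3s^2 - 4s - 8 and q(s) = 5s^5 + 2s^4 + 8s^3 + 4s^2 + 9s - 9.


Distribute the minus sign:
  (7s^3 + 3s^2 - 4s - 8)
- (5s^5 + 2s^4 + 8s^3 + 4s^2 + 9s - 9)
Negate second polynomial: -5s^5 - 2s^4 - 8s^3 - 4s^2 - 9s + 9
Add: -5s^5 - 2s^4 - s^3 - s^2 - 13s + 1


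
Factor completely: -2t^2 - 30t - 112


Roots satisfy r1 + r2 = -b/a = -15 and r1*r2 = c/a = 56.
So r1 = -8, r2 = -7.
-2t^2 - 30t - 112 = -2(t - r1)(t - r2) = -2(t + 8)(t + 7)


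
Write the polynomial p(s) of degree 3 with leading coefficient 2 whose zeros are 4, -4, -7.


p(s) = 2(s - 4)(s + 4)(s + 7)
Expand: 2s^3 + 14s^2 - 32s - 224


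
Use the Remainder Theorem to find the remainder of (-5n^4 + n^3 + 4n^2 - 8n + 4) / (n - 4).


By the Remainder Theorem, the remainder equals p(4):
  -5*(4)^4 = -1280
  1*(4)^3 = 64
  4*(4)^2 = 64
  -8*(4)^1 = -32
  constant: 4
Sum: -1280 + 64 + 64 - 32 + 4 = -1180


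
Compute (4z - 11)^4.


Expand (4z - 11)^4 by repeated multiplication:
  (4z - 11)^2 = 16z^2 - 88z + 121
  (4z - 11)^3 = 64z^3 - 528z^2 + 1452z - 1331
= 256z^4 - 2816z^3 + 11616z^2 - 21296z + 14641


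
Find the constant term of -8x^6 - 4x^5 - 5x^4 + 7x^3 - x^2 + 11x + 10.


Read off the constant term: 10


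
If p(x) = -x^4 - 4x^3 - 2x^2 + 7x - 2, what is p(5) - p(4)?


p(5) = -1142
p(4) = -518
p(5) - p(4) = -1142 + 518 = -624


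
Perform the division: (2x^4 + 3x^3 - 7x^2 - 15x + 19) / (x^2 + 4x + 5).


(2x^4 + 3x^3 - 7x^2 - 15x + 19) / (x^2 + 4x + 5)
Step 1: 2x^2 * (x^2 + 4x + 5) = 2x^4 + 8x^3 + 10x^2; subtract.
Step 2: -5x * (x^2 + 4x + 5) = -5x^3 - 20x^2 - 25x; subtract.
Step 3: 3 * (x^2 + 4x + 5) = 3x^2 + 12x + 15; subtract.
Quotient: 2x^2 - 5x + 3, Remainder: -2x + 4


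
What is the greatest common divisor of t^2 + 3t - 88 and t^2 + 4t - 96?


Factor each:
  t^2 + 3t - 88 = (t - 8)(t + 11)
  t^2 + 4t - 96 = (t - 8)(t + 12)
Common monic factor: t - 8


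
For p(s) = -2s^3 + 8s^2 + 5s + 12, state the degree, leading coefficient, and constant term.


Highest power of s is 3, with coefficient -2. Constant term is 12.
Degree = 3, leading coefficient = -2, constant term = 12


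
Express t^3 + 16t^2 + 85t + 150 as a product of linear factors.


Try integer roots (divisors of 150). t=-5: p(-5)=0.
Divide out (t + 5): quotient is t^2 + 11t + 30.
Factor the quadratic: (t + 6)(t + 5)
Result: (t + 5)(t + 6)(t + 5)


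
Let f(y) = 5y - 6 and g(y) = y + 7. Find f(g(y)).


Substitute g(y) into f:
f(g(y)) = 5*(y + 7) + (-6)
Expand and combine: 5y + 29


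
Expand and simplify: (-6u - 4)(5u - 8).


Distribute each term of the first polynomial:
  (-6u)(5u - 8) = -30u^2 + 48u
  (-4)(5u - 8) = -20u + 32
Sum: -30u^2 + 28u + 32


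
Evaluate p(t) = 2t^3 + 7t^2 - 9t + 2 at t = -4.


Using direct substitution:
  2 * (-4)^3 = -128
  7 * (-4)^2 = 112
  -9 * (-4)^1 = 36
  constant: 2
Sum = -128 + 112 + 36 + 2 = 22


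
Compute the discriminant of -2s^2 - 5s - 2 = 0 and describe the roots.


D = b^2 - 4ac = (-5)^2 - 4(-2)(-2) = 25 - 16 = 9
Since D > 0: two distinct rational roots


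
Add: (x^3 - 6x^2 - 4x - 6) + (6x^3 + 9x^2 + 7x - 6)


Align terms by degree and add:
  x^3 - 6x^2 - 4x - 6
+ 6x^3 + 9x^2 + 7x - 6
= 7x^3 + 3x^2 + 3x - 12


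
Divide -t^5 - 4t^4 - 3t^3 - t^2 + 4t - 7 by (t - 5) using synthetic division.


Synthetic division with c = 5. Coefficients: -1, -4, -3, -1, 4, -7
Bring down -1.
  -1 * 5 = -5; -5 - 4 = -9
  -9 * 5 = -45; -45 - 3 = -48
  -48 * 5 = -240; -240 - 1 = -241
  -241 * 5 = -1205; -1205 + 4 = -1201
  -1201 * 5 = -6005; -6005 - 7 = -6012
Quotient: -t^4 - 9t^3 - 48t^2 - 241t - 1201, Remainder: -6012


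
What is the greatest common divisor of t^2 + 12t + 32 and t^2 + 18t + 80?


Factor each:
  t^2 + 12t + 32 = (t + 8)(t + 4)
  t^2 + 18t + 80 = (t + 8)(t + 10)
Common monic factor: t + 8


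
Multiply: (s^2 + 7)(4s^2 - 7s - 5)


Distribute each term of the first polynomial:
  (s^2)(4s^2 - 7s - 5) = 4s^4 - 7s^3 - 5s^2
  (7)(4s^2 - 7s - 5) = 28s^2 - 49s - 35
Sum: 4s^4 - 7s^3 + 23s^2 - 49s - 35


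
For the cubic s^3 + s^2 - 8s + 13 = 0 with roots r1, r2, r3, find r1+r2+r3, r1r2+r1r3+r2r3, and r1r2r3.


Monic cubic s^3+bs^2+cs+d=0: sum=-b, pairwise sum=c, product=-d.
b=1, c=-8, d=13
r1+r2+r3 = -1
r1r2+r1r3+r2r3 = -8
r1r2r3 = -13


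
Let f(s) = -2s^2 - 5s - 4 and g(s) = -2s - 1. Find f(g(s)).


Substitute g(s) into f:
f(g(s)) = -2*(-2s - 1)^2 + (-5)*(-2s - 1) + (-4)
(-2s - 1)^2 = 4s^2 + 4s + 1
Expand and combine: -8s^2 + 2s - 1


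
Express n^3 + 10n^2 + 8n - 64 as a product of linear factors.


Try integer roots (divisors of -64). n=2: p(2)=0.
Divide out (n - 2): quotient is n^2 + 12n + 32.
Factor the quadratic: (n + 4)(n + 8)
Result: (n - 2)(n + 4)(n + 8)


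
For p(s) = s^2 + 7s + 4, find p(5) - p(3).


p(5) = 64
p(3) = 34
p(5) - p(3) = 64 - 34 = 30


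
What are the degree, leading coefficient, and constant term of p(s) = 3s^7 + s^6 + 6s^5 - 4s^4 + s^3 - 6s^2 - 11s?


Highest power of s is 7, with coefficient 3. Constant term is 0.
Degree = 7, leading coefficient = 3, constant term = 0


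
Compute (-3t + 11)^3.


Expand (-3t + 11)^3 by repeated multiplication:
  (-3t + 11)^2 = 9t^2 - 66t + 121
= -27t^3 + 297t^2 - 1089t + 1331


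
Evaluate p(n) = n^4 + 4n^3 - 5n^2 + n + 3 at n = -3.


Using direct substitution:
  1 * (-3)^4 = 81
  4 * (-3)^3 = -108
  -5 * (-3)^2 = -45
  1 * (-3)^1 = -3
  constant: 3
Sum = 81 - 108 - 45 - 3 + 3 = -72


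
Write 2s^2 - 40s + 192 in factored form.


Roots satisfy r1 + r2 = -b/a = 20 and r1*r2 = c/a = 96.
So r1 = 8, r2 = 12.
2s^2 - 40s + 192 = 2(s - r1)(s - r2) = 2(s - 8)(s - 12)


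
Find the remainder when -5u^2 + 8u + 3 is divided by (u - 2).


By the Remainder Theorem, the remainder equals p(2):
  -5*(2)^2 = -20
  8*(2)^1 = 16
  constant: 3
Sum: -20 + 16 + 3 = -1


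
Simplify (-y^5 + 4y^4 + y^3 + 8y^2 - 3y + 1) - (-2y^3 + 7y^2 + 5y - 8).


Distribute the minus sign:
  (-y^5 + 4y^4 + y^3 + 8y^2 - 3y + 1)
- (-2y^3 + 7y^2 + 5y - 8)
Negate second polynomial: 2y^3 - 7y^2 - 5y + 8
Add: -y^5 + 4y^4 + 3y^3 + y^2 - 8y + 9


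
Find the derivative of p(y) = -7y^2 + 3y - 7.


Apply the power rule term by term:
  d/dy(-7y^2) = -14y
  d/dy(3y) = 3
  d/dy(-7) = 0
p'(y) = -14y + 3


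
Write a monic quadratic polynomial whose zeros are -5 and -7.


p(u) = (u + 5)(u + 7)
Expand: u^2 + 12u + 35


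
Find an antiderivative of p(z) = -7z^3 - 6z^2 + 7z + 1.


Reverse power rule on each term:
  ∫ -7z^3 dz = -(7/4)z^4
  ∫ -6z^2 dz = -2z^3
  ∫ 7z dz = (7/2)z^2
  ∫ 1 dz = z
F(z) = -(7/4)z^4 - 2z^3 + (7/2)z^2 + z + C
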